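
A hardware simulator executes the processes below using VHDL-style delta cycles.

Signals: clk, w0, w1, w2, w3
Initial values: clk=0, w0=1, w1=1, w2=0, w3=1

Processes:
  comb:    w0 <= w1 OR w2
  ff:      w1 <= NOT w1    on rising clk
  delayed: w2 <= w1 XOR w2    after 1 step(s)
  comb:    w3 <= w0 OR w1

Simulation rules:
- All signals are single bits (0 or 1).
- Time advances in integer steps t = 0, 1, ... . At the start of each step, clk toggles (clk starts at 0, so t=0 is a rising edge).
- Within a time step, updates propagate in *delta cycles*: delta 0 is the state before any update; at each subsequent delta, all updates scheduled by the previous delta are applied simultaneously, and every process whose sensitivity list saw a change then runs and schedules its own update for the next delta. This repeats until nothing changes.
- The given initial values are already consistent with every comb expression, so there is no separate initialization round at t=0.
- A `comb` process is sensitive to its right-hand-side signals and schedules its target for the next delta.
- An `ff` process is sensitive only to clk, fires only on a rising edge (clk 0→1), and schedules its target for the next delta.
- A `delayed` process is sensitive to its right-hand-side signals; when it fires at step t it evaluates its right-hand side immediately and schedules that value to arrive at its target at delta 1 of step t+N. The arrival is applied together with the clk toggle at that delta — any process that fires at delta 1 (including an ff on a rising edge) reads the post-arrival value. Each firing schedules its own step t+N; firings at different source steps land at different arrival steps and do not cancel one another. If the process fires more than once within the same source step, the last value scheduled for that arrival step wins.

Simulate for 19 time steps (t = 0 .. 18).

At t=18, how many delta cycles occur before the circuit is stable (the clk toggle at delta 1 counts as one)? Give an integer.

3

t0.Δ0 clk=0 w1=1 w3=1 w0=1 w2=0
t0.Δ1 clk=1 w1=1 w3=1 w0=1 w2=0
t0.Δ2 clk=1 w1=0 w3=1 w0=1 w2=0
t0.Δ3 clk=1 w1=0 w3=1 w0=0 w2=0
t0.Δ4 clk=1 w1=0 w3=0 w0=0 w2=0
t1.Δ0 clk=1 w1=0 w3=0 w0=0 w2=0
t1.Δ1 clk=0 w1=0 w3=0 w0=0 w2=0
t2.Δ0 clk=0 w1=0 w3=0 w0=0 w2=0
t2.Δ1 clk=1 w1=0 w3=0 w0=0 w2=0
t2.Δ2 clk=1 w1=1 w3=0 w0=0 w2=0
t2.Δ3 clk=1 w1=1 w3=1 w0=1 w2=0
t3.Δ0 clk=1 w1=1 w3=1 w0=1 w2=0
t3.Δ1 clk=0 w1=1 w3=1 w0=1 w2=1
t4.Δ0 clk=0 w1=1 w3=1 w0=1 w2=1
t4.Δ1 clk=1 w1=1 w3=1 w0=1 w2=0
t4.Δ2 clk=1 w1=0 w3=1 w0=1 w2=0
t4.Δ3 clk=1 w1=0 w3=1 w0=0 w2=0
t4.Δ4 clk=1 w1=0 w3=0 w0=0 w2=0
t5.Δ0 clk=1 w1=0 w3=0 w0=0 w2=0
t5.Δ1 clk=0 w1=0 w3=0 w0=0 w2=0
t6.Δ0 clk=0 w1=0 w3=0 w0=0 w2=0
t6.Δ1 clk=1 w1=0 w3=0 w0=0 w2=0
t6.Δ2 clk=1 w1=1 w3=0 w0=0 w2=0
t6.Δ3 clk=1 w1=1 w3=1 w0=1 w2=0
t7.Δ0 clk=1 w1=1 w3=1 w0=1 w2=0
t7.Δ1 clk=0 w1=1 w3=1 w0=1 w2=1
t8.Δ0 clk=0 w1=1 w3=1 w0=1 w2=1
t8.Δ1 clk=1 w1=1 w3=1 w0=1 w2=0
t8.Δ2 clk=1 w1=0 w3=1 w0=1 w2=0
t8.Δ3 clk=1 w1=0 w3=1 w0=0 w2=0
t8.Δ4 clk=1 w1=0 w3=0 w0=0 w2=0
t9.Δ0 clk=1 w1=0 w3=0 w0=0 w2=0
t9.Δ1 clk=0 w1=0 w3=0 w0=0 w2=0
t10.Δ0 clk=0 w1=0 w3=0 w0=0 w2=0
t10.Δ1 clk=1 w1=0 w3=0 w0=0 w2=0
t10.Δ2 clk=1 w1=1 w3=0 w0=0 w2=0
t10.Δ3 clk=1 w1=1 w3=1 w0=1 w2=0
t11.Δ0 clk=1 w1=1 w3=1 w0=1 w2=0
t11.Δ1 clk=0 w1=1 w3=1 w0=1 w2=1
t12.Δ0 clk=0 w1=1 w3=1 w0=1 w2=1
t12.Δ1 clk=1 w1=1 w3=1 w0=1 w2=0
t12.Δ2 clk=1 w1=0 w3=1 w0=1 w2=0
t12.Δ3 clk=1 w1=0 w3=1 w0=0 w2=0
t12.Δ4 clk=1 w1=0 w3=0 w0=0 w2=0
t13.Δ0 clk=1 w1=0 w3=0 w0=0 w2=0
t13.Δ1 clk=0 w1=0 w3=0 w0=0 w2=0
t14.Δ0 clk=0 w1=0 w3=0 w0=0 w2=0
t14.Δ1 clk=1 w1=0 w3=0 w0=0 w2=0
t14.Δ2 clk=1 w1=1 w3=0 w0=0 w2=0
t14.Δ3 clk=1 w1=1 w3=1 w0=1 w2=0
t15.Δ0 clk=1 w1=1 w3=1 w0=1 w2=0
t15.Δ1 clk=0 w1=1 w3=1 w0=1 w2=1
t16.Δ0 clk=0 w1=1 w3=1 w0=1 w2=1
t16.Δ1 clk=1 w1=1 w3=1 w0=1 w2=0
t16.Δ2 clk=1 w1=0 w3=1 w0=1 w2=0
t16.Δ3 clk=1 w1=0 w3=1 w0=0 w2=0
t16.Δ4 clk=1 w1=0 w3=0 w0=0 w2=0
t17.Δ0 clk=1 w1=0 w3=0 w0=0 w2=0
t17.Δ1 clk=0 w1=0 w3=0 w0=0 w2=0
t18.Δ0 clk=0 w1=0 w3=0 w0=0 w2=0
t18.Δ1 clk=1 w1=0 w3=0 w0=0 w2=0
t18.Δ2 clk=1 w1=1 w3=0 w0=0 w2=0
t18.Δ3 clk=1 w1=1 w3=1 w0=1 w2=0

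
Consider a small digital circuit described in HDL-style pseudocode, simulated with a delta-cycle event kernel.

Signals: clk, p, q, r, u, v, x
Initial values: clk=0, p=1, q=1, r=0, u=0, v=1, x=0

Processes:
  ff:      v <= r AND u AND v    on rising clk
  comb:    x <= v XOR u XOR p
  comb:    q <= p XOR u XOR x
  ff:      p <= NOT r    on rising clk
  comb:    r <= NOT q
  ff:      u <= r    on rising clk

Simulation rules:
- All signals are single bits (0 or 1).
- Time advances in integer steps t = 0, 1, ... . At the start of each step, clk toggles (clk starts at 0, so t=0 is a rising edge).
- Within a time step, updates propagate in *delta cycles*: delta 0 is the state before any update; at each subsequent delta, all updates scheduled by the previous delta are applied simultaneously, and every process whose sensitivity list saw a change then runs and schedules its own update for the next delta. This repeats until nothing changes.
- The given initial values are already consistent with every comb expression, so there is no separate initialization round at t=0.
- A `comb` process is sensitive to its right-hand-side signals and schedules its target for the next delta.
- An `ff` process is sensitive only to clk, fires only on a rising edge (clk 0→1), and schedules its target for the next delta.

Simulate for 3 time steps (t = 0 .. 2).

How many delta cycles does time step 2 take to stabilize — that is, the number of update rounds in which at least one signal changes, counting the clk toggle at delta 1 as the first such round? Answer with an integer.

2

[bits: r,x,p,u,v,clk,q]
t=0: Δ0=0010101 Δ1=0010111 Δ2=0010011 Δ3=0110011 Δ4=0110010 Δ5=1110010 | 5Δ
t=1: Δ0=1110010 Δ1=1110000 | 1Δ
t=2: Δ0=1110000 Δ1=1110010 Δ2=1101010 | 2Δ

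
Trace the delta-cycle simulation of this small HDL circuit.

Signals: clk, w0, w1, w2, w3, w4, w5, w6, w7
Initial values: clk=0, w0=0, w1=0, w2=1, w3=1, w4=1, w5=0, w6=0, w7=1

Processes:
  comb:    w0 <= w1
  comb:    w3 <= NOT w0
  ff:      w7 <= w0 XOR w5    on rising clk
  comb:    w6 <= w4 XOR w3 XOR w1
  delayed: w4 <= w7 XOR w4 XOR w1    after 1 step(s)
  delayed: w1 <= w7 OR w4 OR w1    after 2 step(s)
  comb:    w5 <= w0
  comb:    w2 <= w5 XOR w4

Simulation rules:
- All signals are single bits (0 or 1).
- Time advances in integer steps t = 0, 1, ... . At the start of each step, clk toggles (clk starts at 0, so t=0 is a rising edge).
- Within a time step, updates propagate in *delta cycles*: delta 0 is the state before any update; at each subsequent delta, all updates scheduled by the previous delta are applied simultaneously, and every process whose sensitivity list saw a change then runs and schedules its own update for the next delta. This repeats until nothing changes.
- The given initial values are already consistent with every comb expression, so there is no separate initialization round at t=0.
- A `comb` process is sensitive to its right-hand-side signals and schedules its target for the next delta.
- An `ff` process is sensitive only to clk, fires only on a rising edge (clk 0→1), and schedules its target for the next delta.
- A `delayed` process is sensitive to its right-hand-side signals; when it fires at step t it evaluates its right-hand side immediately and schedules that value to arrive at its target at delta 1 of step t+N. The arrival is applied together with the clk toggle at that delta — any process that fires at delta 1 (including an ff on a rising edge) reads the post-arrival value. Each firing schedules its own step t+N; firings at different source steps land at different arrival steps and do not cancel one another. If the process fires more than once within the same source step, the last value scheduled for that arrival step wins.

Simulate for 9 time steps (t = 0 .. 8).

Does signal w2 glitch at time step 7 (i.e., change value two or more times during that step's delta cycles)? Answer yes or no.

no

t=0 Δ0: w0=0 w4=1 w7=1 clk=0 w2=1 w3=1 w6=0 w1=0 w5=0
  Δ1: clk:0→1
  Δ2: w7:1→0
  (2Δ to stable)
t=1 Δ0: w0=0 w4=1 w7=0 clk=1 w2=1 w3=1 w6=0 w1=0 w5=0
  Δ1: clk:1→0
  (1Δ to stable)
t=2 Δ0: w0=0 w4=1 w7=0 clk=0 w2=1 w3=1 w6=0 w1=0 w5=0
  Δ1: clk:0→1, w1:0→1
  Δ2: w0:0→1, w6:0→1
  Δ3: w3:1→0, w5:0→1
  Δ4: w2:1→0, w6:1→0
  (4Δ to stable)
t=3 Δ0: w0=1 w4=1 w7=0 clk=1 w2=0 w3=0 w6=0 w1=1 w5=1
  Δ1: w4:1→0, clk:1→0
  Δ2: w2:0→1, w6:0→1
  (2Δ to stable)
t=4 Δ0: w0=1 w4=0 w7=0 clk=0 w2=1 w3=0 w6=1 w1=1 w5=1
  Δ1: w4:0→1, clk:0→1
  Δ2: w2:1→0, w6:1→0
  (2Δ to stable)
t=5 Δ0: w0=1 w4=1 w7=0 clk=1 w2=0 w3=0 w6=0 w1=1 w5=1
  Δ1: w4:1→0, clk:1→0
  Δ2: w2:0→1, w6:0→1
  (2Δ to stable)
t=6 Δ0: w0=1 w4=0 w7=0 clk=0 w2=1 w3=0 w6=1 w1=1 w5=1
  Δ1: w4:0→1, clk:0→1
  Δ2: w2:1→0, w6:1→0
  (2Δ to stable)
t=7 Δ0: w0=1 w4=1 w7=0 clk=1 w2=0 w3=0 w6=0 w1=1 w5=1
  Δ1: w4:1→0, clk:1→0
  Δ2: w2:0→1, w6:0→1
  (2Δ to stable)
t=8 Δ0: w0=1 w4=0 w7=0 clk=0 w2=1 w3=0 w6=1 w1=1 w5=1
  Δ1: w4:0→1, clk:0→1
  Δ2: w2:1→0, w6:1→0
  (2Δ to stable)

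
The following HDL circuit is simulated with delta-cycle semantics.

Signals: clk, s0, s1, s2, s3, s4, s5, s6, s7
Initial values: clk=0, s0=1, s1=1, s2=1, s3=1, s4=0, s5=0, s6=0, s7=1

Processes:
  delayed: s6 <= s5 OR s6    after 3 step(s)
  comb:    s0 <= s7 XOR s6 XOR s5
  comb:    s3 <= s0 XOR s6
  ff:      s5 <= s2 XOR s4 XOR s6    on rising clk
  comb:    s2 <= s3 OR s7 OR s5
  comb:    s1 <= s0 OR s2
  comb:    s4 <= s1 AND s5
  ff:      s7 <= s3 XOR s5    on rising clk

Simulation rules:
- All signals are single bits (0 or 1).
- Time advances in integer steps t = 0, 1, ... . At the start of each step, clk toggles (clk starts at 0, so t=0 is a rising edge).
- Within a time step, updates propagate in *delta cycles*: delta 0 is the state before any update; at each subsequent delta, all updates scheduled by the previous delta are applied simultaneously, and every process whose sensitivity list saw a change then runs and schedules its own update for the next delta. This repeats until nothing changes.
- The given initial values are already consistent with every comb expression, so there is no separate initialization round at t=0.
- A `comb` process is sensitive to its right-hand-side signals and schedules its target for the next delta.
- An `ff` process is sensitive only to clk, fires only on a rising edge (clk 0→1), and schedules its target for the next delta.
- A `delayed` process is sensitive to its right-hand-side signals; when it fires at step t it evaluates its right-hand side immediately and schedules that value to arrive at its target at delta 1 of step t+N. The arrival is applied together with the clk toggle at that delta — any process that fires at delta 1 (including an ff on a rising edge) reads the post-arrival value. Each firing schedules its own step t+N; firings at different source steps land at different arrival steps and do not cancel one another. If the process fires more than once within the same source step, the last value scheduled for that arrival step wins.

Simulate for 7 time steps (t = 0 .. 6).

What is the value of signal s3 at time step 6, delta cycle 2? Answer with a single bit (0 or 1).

t0.Δ0 s4=0 s7=1 clk=0 s0=1 s2=1 s1=1 s3=1 s6=0 s5=0
t0.Δ1 s4=0 s7=1 clk=1 s0=1 s2=1 s1=1 s3=1 s6=0 s5=0
t0.Δ2 s4=0 s7=1 clk=1 s0=1 s2=1 s1=1 s3=1 s6=0 s5=1
t0.Δ3 s4=1 s7=1 clk=1 s0=0 s2=1 s1=1 s3=1 s6=0 s5=1
t0.Δ4 s4=1 s7=1 clk=1 s0=0 s2=1 s1=1 s3=0 s6=0 s5=1
t1.Δ0 s4=1 s7=1 clk=1 s0=0 s2=1 s1=1 s3=0 s6=0 s5=1
t1.Δ1 s4=1 s7=1 clk=0 s0=0 s2=1 s1=1 s3=0 s6=0 s5=1
t2.Δ0 s4=1 s7=1 clk=0 s0=0 s2=1 s1=1 s3=0 s6=0 s5=1
t2.Δ1 s4=1 s7=1 clk=1 s0=0 s2=1 s1=1 s3=0 s6=0 s5=1
t2.Δ2 s4=1 s7=1 clk=1 s0=0 s2=1 s1=1 s3=0 s6=0 s5=0
t2.Δ3 s4=0 s7=1 clk=1 s0=1 s2=1 s1=1 s3=0 s6=0 s5=0
t2.Δ4 s4=0 s7=1 clk=1 s0=1 s2=1 s1=1 s3=1 s6=0 s5=0
t3.Δ0 s4=0 s7=1 clk=1 s0=1 s2=1 s1=1 s3=1 s6=0 s5=0
t3.Δ1 s4=0 s7=1 clk=0 s0=1 s2=1 s1=1 s3=1 s6=1 s5=0
t3.Δ2 s4=0 s7=1 clk=0 s0=0 s2=1 s1=1 s3=0 s6=1 s5=0
t3.Δ3 s4=0 s7=1 clk=0 s0=0 s2=1 s1=1 s3=1 s6=1 s5=0
t4.Δ0 s4=0 s7=1 clk=0 s0=0 s2=1 s1=1 s3=1 s6=1 s5=0
t4.Δ1 s4=0 s7=1 clk=1 s0=0 s2=1 s1=1 s3=1 s6=1 s5=0
t5.Δ0 s4=0 s7=1 clk=1 s0=0 s2=1 s1=1 s3=1 s6=1 s5=0
t5.Δ1 s4=0 s7=1 clk=0 s0=0 s2=1 s1=1 s3=1 s6=0 s5=0
t5.Δ2 s4=0 s7=1 clk=0 s0=1 s2=1 s1=1 s3=0 s6=0 s5=0
t5.Δ3 s4=0 s7=1 clk=0 s0=1 s2=1 s1=1 s3=1 s6=0 s5=0
t6.Δ0 s4=0 s7=1 clk=0 s0=1 s2=1 s1=1 s3=1 s6=0 s5=0
t6.Δ1 s4=0 s7=1 clk=1 s0=1 s2=1 s1=1 s3=1 s6=1 s5=0
t6.Δ2 s4=0 s7=1 clk=1 s0=0 s2=1 s1=1 s3=0 s6=1 s5=0
t6.Δ3 s4=0 s7=1 clk=1 s0=0 s2=1 s1=1 s3=1 s6=1 s5=0

0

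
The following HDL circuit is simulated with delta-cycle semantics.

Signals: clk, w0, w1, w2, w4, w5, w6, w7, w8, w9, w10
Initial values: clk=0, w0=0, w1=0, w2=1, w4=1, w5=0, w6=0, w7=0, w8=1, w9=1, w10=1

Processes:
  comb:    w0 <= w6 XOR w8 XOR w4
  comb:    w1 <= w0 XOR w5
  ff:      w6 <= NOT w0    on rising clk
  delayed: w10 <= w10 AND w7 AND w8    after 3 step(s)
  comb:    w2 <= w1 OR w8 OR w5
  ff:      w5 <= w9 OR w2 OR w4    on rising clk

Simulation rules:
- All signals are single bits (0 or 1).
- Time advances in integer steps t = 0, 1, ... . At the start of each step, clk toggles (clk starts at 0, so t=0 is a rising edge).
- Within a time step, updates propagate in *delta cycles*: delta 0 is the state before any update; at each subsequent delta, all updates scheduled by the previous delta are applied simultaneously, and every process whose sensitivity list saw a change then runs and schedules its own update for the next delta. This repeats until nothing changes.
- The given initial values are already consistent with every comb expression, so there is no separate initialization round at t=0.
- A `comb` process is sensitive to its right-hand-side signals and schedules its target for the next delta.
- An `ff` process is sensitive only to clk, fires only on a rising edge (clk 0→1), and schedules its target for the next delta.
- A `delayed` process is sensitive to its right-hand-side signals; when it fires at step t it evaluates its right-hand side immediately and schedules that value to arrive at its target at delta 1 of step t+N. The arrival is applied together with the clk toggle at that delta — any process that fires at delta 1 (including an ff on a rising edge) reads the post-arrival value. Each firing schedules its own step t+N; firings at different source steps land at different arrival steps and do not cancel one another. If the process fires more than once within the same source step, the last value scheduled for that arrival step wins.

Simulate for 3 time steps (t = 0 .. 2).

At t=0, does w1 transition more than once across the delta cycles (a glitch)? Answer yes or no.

yes

t0.Δ0 clk=0 w10=1 w6=0 w7=0 w1=0 w0=0 w9=1 w4=1 w8=1 w2=1 w5=0
t0.Δ1 clk=1 w10=1 w6=0 w7=0 w1=0 w0=0 w9=1 w4=1 w8=1 w2=1 w5=0
t0.Δ2 clk=1 w10=1 w6=1 w7=0 w1=0 w0=0 w9=1 w4=1 w8=1 w2=1 w5=1
t0.Δ3 clk=1 w10=1 w6=1 w7=0 w1=1 w0=1 w9=1 w4=1 w8=1 w2=1 w5=1
t0.Δ4 clk=1 w10=1 w6=1 w7=0 w1=0 w0=1 w9=1 w4=1 w8=1 w2=1 w5=1
t1.Δ0 clk=1 w10=1 w6=1 w7=0 w1=0 w0=1 w9=1 w4=1 w8=1 w2=1 w5=1
t1.Δ1 clk=0 w10=1 w6=1 w7=0 w1=0 w0=1 w9=1 w4=1 w8=1 w2=1 w5=1
t2.Δ0 clk=0 w10=1 w6=1 w7=0 w1=0 w0=1 w9=1 w4=1 w8=1 w2=1 w5=1
t2.Δ1 clk=1 w10=1 w6=1 w7=0 w1=0 w0=1 w9=1 w4=1 w8=1 w2=1 w5=1
t2.Δ2 clk=1 w10=1 w6=0 w7=0 w1=0 w0=1 w9=1 w4=1 w8=1 w2=1 w5=1
t2.Δ3 clk=1 w10=1 w6=0 w7=0 w1=0 w0=0 w9=1 w4=1 w8=1 w2=1 w5=1
t2.Δ4 clk=1 w10=1 w6=0 w7=0 w1=1 w0=0 w9=1 w4=1 w8=1 w2=1 w5=1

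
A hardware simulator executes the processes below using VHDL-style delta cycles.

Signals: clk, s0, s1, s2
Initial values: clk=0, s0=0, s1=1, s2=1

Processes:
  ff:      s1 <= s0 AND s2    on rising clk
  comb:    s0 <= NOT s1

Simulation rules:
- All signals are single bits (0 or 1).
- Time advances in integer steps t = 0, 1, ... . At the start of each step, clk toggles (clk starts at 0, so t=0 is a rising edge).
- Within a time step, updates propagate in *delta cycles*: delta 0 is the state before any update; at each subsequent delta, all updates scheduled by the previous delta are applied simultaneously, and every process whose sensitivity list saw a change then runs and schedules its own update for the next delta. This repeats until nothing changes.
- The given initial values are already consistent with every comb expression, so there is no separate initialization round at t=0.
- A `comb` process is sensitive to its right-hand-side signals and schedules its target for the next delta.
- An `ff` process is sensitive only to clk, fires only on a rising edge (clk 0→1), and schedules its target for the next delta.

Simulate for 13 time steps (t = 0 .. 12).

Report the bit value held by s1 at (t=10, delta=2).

1

t=0 Δ0: clk=0 s1=1 s0=0 s2=1
  Δ1: clk:0→1
  Δ2: s1:1→0
  Δ3: s0:0→1
  (3Δ to stable)
t=1 Δ0: clk=1 s1=0 s0=1 s2=1
  Δ1: clk:1→0
  (1Δ to stable)
t=2 Δ0: clk=0 s1=0 s0=1 s2=1
  Δ1: clk:0→1
  Δ2: s1:0→1
  Δ3: s0:1→0
  (3Δ to stable)
t=3 Δ0: clk=1 s1=1 s0=0 s2=1
  Δ1: clk:1→0
  (1Δ to stable)
t=4 Δ0: clk=0 s1=1 s0=0 s2=1
  Δ1: clk:0→1
  Δ2: s1:1→0
  Δ3: s0:0→1
  (3Δ to stable)
t=5 Δ0: clk=1 s1=0 s0=1 s2=1
  Δ1: clk:1→0
  (1Δ to stable)
t=6 Δ0: clk=0 s1=0 s0=1 s2=1
  Δ1: clk:0→1
  Δ2: s1:0→1
  Δ3: s0:1→0
  (3Δ to stable)
t=7 Δ0: clk=1 s1=1 s0=0 s2=1
  Δ1: clk:1→0
  (1Δ to stable)
t=8 Δ0: clk=0 s1=1 s0=0 s2=1
  Δ1: clk:0→1
  Δ2: s1:1→0
  Δ3: s0:0→1
  (3Δ to stable)
t=9 Δ0: clk=1 s1=0 s0=1 s2=1
  Δ1: clk:1→0
  (1Δ to stable)
t=10 Δ0: clk=0 s1=0 s0=1 s2=1
  Δ1: clk:0→1
  Δ2: s1:0→1
  Δ3: s0:1→0
  (3Δ to stable)
t=11 Δ0: clk=1 s1=1 s0=0 s2=1
  Δ1: clk:1→0
  (1Δ to stable)
t=12 Δ0: clk=0 s1=1 s0=0 s2=1
  Δ1: clk:0→1
  Δ2: s1:1→0
  Δ3: s0:0→1
  (3Δ to stable)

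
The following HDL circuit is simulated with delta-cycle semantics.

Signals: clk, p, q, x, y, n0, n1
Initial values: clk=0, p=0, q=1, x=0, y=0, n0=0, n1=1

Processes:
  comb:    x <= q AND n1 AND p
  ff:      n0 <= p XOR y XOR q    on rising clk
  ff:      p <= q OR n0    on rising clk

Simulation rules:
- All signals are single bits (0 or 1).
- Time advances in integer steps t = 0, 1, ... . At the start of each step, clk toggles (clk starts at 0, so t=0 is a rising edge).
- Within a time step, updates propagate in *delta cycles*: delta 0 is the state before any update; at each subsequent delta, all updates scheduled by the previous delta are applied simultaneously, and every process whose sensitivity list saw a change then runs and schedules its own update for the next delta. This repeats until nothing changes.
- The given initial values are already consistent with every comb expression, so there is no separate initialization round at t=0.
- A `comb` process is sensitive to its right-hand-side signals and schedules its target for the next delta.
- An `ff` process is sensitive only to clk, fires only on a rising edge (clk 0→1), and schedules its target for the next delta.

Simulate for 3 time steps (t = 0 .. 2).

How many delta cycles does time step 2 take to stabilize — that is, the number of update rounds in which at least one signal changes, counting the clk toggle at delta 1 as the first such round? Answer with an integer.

2

t0.Δ0 x=0 n1=1 q=1 p=0 clk=0 y=0 n0=0
t0.Δ1 x=0 n1=1 q=1 p=0 clk=1 y=0 n0=0
t0.Δ2 x=0 n1=1 q=1 p=1 clk=1 y=0 n0=1
t0.Δ3 x=1 n1=1 q=1 p=1 clk=1 y=0 n0=1
t1.Δ0 x=1 n1=1 q=1 p=1 clk=1 y=0 n0=1
t1.Δ1 x=1 n1=1 q=1 p=1 clk=0 y=0 n0=1
t2.Δ0 x=1 n1=1 q=1 p=1 clk=0 y=0 n0=1
t2.Δ1 x=1 n1=1 q=1 p=1 clk=1 y=0 n0=1
t2.Δ2 x=1 n1=1 q=1 p=1 clk=1 y=0 n0=0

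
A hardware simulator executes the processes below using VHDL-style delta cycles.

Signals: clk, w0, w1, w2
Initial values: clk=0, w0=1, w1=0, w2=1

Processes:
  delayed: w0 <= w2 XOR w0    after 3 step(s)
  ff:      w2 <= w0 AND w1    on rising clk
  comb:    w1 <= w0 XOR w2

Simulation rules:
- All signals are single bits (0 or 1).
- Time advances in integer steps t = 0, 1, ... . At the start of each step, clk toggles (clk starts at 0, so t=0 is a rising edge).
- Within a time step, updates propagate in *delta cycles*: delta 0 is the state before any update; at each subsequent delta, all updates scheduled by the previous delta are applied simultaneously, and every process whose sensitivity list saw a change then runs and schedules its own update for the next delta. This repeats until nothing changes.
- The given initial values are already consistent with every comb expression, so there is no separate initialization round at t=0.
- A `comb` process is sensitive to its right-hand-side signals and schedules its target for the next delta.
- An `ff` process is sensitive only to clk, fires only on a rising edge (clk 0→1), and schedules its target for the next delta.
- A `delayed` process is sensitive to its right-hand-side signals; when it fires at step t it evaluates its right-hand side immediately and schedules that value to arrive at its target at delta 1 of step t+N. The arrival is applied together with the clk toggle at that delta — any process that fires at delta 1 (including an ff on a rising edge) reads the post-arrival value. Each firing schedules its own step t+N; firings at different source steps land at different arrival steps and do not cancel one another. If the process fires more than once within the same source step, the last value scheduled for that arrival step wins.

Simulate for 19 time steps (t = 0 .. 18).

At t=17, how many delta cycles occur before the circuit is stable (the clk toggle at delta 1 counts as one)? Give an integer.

2

t0.Δ0 w2=1 clk=0 w1=0 w0=1
t0.Δ1 w2=1 clk=1 w1=0 w0=1
t0.Δ2 w2=0 clk=1 w1=0 w0=1
t0.Δ3 w2=0 clk=1 w1=1 w0=1
t1.Δ0 w2=0 clk=1 w1=1 w0=1
t1.Δ1 w2=0 clk=0 w1=1 w0=1
t2.Δ0 w2=0 clk=0 w1=1 w0=1
t2.Δ1 w2=0 clk=1 w1=1 w0=1
t2.Δ2 w2=1 clk=1 w1=1 w0=1
t2.Δ3 w2=1 clk=1 w1=0 w0=1
t3.Δ0 w2=1 clk=1 w1=0 w0=1
t3.Δ1 w2=1 clk=0 w1=0 w0=1
t4.Δ0 w2=1 clk=0 w1=0 w0=1
t4.Δ1 w2=1 clk=1 w1=0 w0=1
t4.Δ2 w2=0 clk=1 w1=0 w0=1
t4.Δ3 w2=0 clk=1 w1=1 w0=1
t5.Δ0 w2=0 clk=1 w1=1 w0=1
t5.Δ1 w2=0 clk=0 w1=1 w0=0
t5.Δ2 w2=0 clk=0 w1=0 w0=0
t6.Δ0 w2=0 clk=0 w1=0 w0=0
t6.Δ1 w2=0 clk=1 w1=0 w0=0
t7.Δ0 w2=0 clk=1 w1=0 w0=0
t7.Δ1 w2=0 clk=0 w1=0 w0=1
t7.Δ2 w2=0 clk=0 w1=1 w0=1
t8.Δ0 w2=0 clk=0 w1=1 w0=1
t8.Δ1 w2=0 clk=1 w1=1 w0=0
t8.Δ2 w2=0 clk=1 w1=0 w0=0
t9.Δ0 w2=0 clk=1 w1=0 w0=0
t9.Δ1 w2=0 clk=0 w1=0 w0=0
t10.Δ0 w2=0 clk=0 w1=0 w0=0
t10.Δ1 w2=0 clk=1 w1=0 w0=1
t10.Δ2 w2=0 clk=1 w1=1 w0=1
t11.Δ0 w2=0 clk=1 w1=1 w0=1
t11.Δ1 w2=0 clk=0 w1=1 w0=0
t11.Δ2 w2=0 clk=0 w1=0 w0=0
t12.Δ0 w2=0 clk=0 w1=0 w0=0
t12.Δ1 w2=0 clk=1 w1=0 w0=0
t13.Δ0 w2=0 clk=1 w1=0 w0=0
t13.Δ1 w2=0 clk=0 w1=0 w0=1
t13.Δ2 w2=0 clk=0 w1=1 w0=1
t14.Δ0 w2=0 clk=0 w1=1 w0=1
t14.Δ1 w2=0 clk=1 w1=1 w0=0
t14.Δ2 w2=0 clk=1 w1=0 w0=0
t15.Δ0 w2=0 clk=1 w1=0 w0=0
t15.Δ1 w2=0 clk=0 w1=0 w0=0
t16.Δ0 w2=0 clk=0 w1=0 w0=0
t16.Δ1 w2=0 clk=1 w1=0 w0=1
t16.Δ2 w2=0 clk=1 w1=1 w0=1
t17.Δ0 w2=0 clk=1 w1=1 w0=1
t17.Δ1 w2=0 clk=0 w1=1 w0=0
t17.Δ2 w2=0 clk=0 w1=0 w0=0
t18.Δ0 w2=0 clk=0 w1=0 w0=0
t18.Δ1 w2=0 clk=1 w1=0 w0=0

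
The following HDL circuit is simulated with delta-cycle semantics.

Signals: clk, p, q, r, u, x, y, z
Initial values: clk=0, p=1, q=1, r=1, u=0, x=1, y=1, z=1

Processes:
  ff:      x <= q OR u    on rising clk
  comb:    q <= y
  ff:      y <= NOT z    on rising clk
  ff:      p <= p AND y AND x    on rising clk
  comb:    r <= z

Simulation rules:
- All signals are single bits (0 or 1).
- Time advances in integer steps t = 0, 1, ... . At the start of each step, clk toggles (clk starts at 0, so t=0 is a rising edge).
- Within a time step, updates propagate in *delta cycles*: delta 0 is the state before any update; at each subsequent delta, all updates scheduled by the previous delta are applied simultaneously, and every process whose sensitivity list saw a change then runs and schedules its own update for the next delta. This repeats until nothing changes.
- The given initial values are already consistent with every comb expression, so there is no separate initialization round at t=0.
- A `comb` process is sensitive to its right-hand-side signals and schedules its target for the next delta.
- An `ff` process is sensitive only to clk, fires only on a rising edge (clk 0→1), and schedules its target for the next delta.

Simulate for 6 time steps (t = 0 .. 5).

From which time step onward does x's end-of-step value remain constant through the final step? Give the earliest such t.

2

t=0 Δ0: u=0 q=1 z=1 r=1 x=1 p=1 y=1 clk=0
  Δ1: clk:0→1
  Δ2: y:1→0
  Δ3: q:1→0
  (3Δ to stable)
t=1 Δ0: u=0 q=0 z=1 r=1 x=1 p=1 y=0 clk=1
  Δ1: clk:1→0
  (1Δ to stable)
t=2 Δ0: u=0 q=0 z=1 r=1 x=1 p=1 y=0 clk=0
  Δ1: clk:0→1
  Δ2: x:1→0, p:1→0
  (2Δ to stable)
t=3 Δ0: u=0 q=0 z=1 r=1 x=0 p=0 y=0 clk=1
  Δ1: clk:1→0
  (1Δ to stable)
t=4 Δ0: u=0 q=0 z=1 r=1 x=0 p=0 y=0 clk=0
  Δ1: clk:0→1
  (1Δ to stable)
t=5 Δ0: u=0 q=0 z=1 r=1 x=0 p=0 y=0 clk=1
  Δ1: clk:1→0
  (1Δ to stable)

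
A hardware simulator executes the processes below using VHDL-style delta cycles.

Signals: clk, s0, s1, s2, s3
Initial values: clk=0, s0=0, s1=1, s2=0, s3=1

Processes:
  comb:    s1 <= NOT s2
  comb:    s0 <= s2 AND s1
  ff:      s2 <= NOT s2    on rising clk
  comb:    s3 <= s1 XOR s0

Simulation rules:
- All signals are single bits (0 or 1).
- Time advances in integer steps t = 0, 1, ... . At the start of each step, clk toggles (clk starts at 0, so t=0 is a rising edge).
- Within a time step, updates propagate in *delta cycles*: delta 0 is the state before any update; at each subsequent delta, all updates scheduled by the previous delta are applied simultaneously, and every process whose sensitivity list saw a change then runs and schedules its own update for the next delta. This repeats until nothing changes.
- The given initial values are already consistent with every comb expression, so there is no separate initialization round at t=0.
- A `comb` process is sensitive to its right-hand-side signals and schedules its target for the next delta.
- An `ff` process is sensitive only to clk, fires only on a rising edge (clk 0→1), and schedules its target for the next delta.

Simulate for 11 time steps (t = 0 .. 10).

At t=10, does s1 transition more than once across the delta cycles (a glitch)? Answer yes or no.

no

t=0 Δ0: s1=1 s0=0 s3=1 s2=0 clk=0
  Δ1: clk:0→1
  Δ2: s2:0→1
  Δ3: s1:1→0, s0:0→1
  Δ4: s0:1→0
  Δ5: s3:1→0
  (5Δ to stable)
t=1 Δ0: s1=0 s0=0 s3=0 s2=1 clk=1
  Δ1: clk:1→0
  (1Δ to stable)
t=2 Δ0: s1=0 s0=0 s3=0 s2=1 clk=0
  Δ1: clk:0→1
  Δ2: s2:1→0
  Δ3: s1:0→1
  Δ4: s3:0→1
  (4Δ to stable)
t=3 Δ0: s1=1 s0=0 s3=1 s2=0 clk=1
  Δ1: clk:1→0
  (1Δ to stable)
t=4 Δ0: s1=1 s0=0 s3=1 s2=0 clk=0
  Δ1: clk:0→1
  Δ2: s2:0→1
  Δ3: s1:1→0, s0:0→1
  Δ4: s0:1→0
  Δ5: s3:1→0
  (5Δ to stable)
t=5 Δ0: s1=0 s0=0 s3=0 s2=1 clk=1
  Δ1: clk:1→0
  (1Δ to stable)
t=6 Δ0: s1=0 s0=0 s3=0 s2=1 clk=0
  Δ1: clk:0→1
  Δ2: s2:1→0
  Δ3: s1:0→1
  Δ4: s3:0→1
  (4Δ to stable)
t=7 Δ0: s1=1 s0=0 s3=1 s2=0 clk=1
  Δ1: clk:1→0
  (1Δ to stable)
t=8 Δ0: s1=1 s0=0 s3=1 s2=0 clk=0
  Δ1: clk:0→1
  Δ2: s2:0→1
  Δ3: s1:1→0, s0:0→1
  Δ4: s0:1→0
  Δ5: s3:1→0
  (5Δ to stable)
t=9 Δ0: s1=0 s0=0 s3=0 s2=1 clk=1
  Δ1: clk:1→0
  (1Δ to stable)
t=10 Δ0: s1=0 s0=0 s3=0 s2=1 clk=0
  Δ1: clk:0→1
  Δ2: s2:1→0
  Δ3: s1:0→1
  Δ4: s3:0→1
  (4Δ to stable)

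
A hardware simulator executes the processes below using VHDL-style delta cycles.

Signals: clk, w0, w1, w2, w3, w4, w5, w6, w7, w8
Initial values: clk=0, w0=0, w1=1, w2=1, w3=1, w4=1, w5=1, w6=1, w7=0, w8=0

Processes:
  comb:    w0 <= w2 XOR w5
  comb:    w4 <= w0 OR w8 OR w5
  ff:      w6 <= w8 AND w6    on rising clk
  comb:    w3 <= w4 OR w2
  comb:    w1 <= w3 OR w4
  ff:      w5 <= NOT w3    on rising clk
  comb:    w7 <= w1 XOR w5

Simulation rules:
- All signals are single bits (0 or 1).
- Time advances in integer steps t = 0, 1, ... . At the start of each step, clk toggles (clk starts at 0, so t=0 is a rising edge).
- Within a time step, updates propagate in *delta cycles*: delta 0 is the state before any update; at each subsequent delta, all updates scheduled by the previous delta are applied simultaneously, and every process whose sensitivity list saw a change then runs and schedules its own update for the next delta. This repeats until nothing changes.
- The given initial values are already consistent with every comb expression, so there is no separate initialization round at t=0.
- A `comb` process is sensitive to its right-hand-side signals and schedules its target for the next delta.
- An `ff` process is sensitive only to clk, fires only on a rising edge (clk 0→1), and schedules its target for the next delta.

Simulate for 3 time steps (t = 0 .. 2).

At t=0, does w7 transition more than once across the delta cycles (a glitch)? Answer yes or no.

no

[bits: w8,clk,w0,w6,w1,w3,w4,w7,w2,w5]
t=0: Δ0=0001111011 Δ1=0101111011 Δ2=0100111010 Δ3=0110110110 Δ4=0110111110 | 4Δ
t=1: Δ0=0110111110 Δ1=0010111110 | 1Δ
t=2: Δ0=0010111110 Δ1=0110111110 | 1Δ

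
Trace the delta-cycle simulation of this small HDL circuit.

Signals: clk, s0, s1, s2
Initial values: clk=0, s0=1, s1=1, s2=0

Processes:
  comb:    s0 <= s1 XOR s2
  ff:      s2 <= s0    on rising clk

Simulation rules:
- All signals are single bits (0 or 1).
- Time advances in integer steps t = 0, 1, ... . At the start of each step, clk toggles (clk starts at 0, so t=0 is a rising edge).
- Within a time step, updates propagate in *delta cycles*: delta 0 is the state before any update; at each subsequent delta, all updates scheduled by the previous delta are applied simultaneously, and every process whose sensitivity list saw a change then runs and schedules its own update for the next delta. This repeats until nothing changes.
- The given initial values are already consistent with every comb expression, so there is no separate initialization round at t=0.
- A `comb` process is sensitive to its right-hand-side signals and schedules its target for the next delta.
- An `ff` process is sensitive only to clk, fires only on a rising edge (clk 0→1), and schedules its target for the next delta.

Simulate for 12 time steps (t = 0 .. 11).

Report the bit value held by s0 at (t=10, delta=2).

t=0 Δ0: s2=0 clk=0 s1=1 s0=1
  Δ1: clk:0→1
  Δ2: s2:0→1
  Δ3: s0:1→0
  (3Δ to stable)
t=1 Δ0: s2=1 clk=1 s1=1 s0=0
  Δ1: clk:1→0
  (1Δ to stable)
t=2 Δ0: s2=1 clk=0 s1=1 s0=0
  Δ1: clk:0→1
  Δ2: s2:1→0
  Δ3: s0:0→1
  (3Δ to stable)
t=3 Δ0: s2=0 clk=1 s1=1 s0=1
  Δ1: clk:1→0
  (1Δ to stable)
t=4 Δ0: s2=0 clk=0 s1=1 s0=1
  Δ1: clk:0→1
  Δ2: s2:0→1
  Δ3: s0:1→0
  (3Δ to stable)
t=5 Δ0: s2=1 clk=1 s1=1 s0=0
  Δ1: clk:1→0
  (1Δ to stable)
t=6 Δ0: s2=1 clk=0 s1=1 s0=0
  Δ1: clk:0→1
  Δ2: s2:1→0
  Δ3: s0:0→1
  (3Δ to stable)
t=7 Δ0: s2=0 clk=1 s1=1 s0=1
  Δ1: clk:1→0
  (1Δ to stable)
t=8 Δ0: s2=0 clk=0 s1=1 s0=1
  Δ1: clk:0→1
  Δ2: s2:0→1
  Δ3: s0:1→0
  (3Δ to stable)
t=9 Δ0: s2=1 clk=1 s1=1 s0=0
  Δ1: clk:1→0
  (1Δ to stable)
t=10 Δ0: s2=1 clk=0 s1=1 s0=0
  Δ1: clk:0→1
  Δ2: s2:1→0
  Δ3: s0:0→1
  (3Δ to stable)
t=11 Δ0: s2=0 clk=1 s1=1 s0=1
  Δ1: clk:1→0
  (1Δ to stable)

0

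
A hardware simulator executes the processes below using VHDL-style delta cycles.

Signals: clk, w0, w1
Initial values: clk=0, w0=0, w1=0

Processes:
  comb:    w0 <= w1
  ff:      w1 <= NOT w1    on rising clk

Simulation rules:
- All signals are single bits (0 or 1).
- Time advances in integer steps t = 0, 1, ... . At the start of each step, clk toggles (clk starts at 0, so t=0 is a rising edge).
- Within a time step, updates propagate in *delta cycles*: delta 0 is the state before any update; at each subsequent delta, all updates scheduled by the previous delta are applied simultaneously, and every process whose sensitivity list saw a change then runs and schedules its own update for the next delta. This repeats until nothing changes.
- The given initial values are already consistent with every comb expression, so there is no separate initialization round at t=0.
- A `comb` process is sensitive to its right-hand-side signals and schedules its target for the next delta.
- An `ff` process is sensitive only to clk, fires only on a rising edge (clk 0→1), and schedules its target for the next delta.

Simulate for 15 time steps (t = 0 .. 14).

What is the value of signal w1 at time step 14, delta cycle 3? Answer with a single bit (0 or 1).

0

t0.Δ0 w0=0 clk=0 w1=0
t0.Δ1 w0=0 clk=1 w1=0
t0.Δ2 w0=0 clk=1 w1=1
t0.Δ3 w0=1 clk=1 w1=1
t1.Δ0 w0=1 clk=1 w1=1
t1.Δ1 w0=1 clk=0 w1=1
t2.Δ0 w0=1 clk=0 w1=1
t2.Δ1 w0=1 clk=1 w1=1
t2.Δ2 w0=1 clk=1 w1=0
t2.Δ3 w0=0 clk=1 w1=0
t3.Δ0 w0=0 clk=1 w1=0
t3.Δ1 w0=0 clk=0 w1=0
t4.Δ0 w0=0 clk=0 w1=0
t4.Δ1 w0=0 clk=1 w1=0
t4.Δ2 w0=0 clk=1 w1=1
t4.Δ3 w0=1 clk=1 w1=1
t5.Δ0 w0=1 clk=1 w1=1
t5.Δ1 w0=1 clk=0 w1=1
t6.Δ0 w0=1 clk=0 w1=1
t6.Δ1 w0=1 clk=1 w1=1
t6.Δ2 w0=1 clk=1 w1=0
t6.Δ3 w0=0 clk=1 w1=0
t7.Δ0 w0=0 clk=1 w1=0
t7.Δ1 w0=0 clk=0 w1=0
t8.Δ0 w0=0 clk=0 w1=0
t8.Δ1 w0=0 clk=1 w1=0
t8.Δ2 w0=0 clk=1 w1=1
t8.Δ3 w0=1 clk=1 w1=1
t9.Δ0 w0=1 clk=1 w1=1
t9.Δ1 w0=1 clk=0 w1=1
t10.Δ0 w0=1 clk=0 w1=1
t10.Δ1 w0=1 clk=1 w1=1
t10.Δ2 w0=1 clk=1 w1=0
t10.Δ3 w0=0 clk=1 w1=0
t11.Δ0 w0=0 clk=1 w1=0
t11.Δ1 w0=0 clk=0 w1=0
t12.Δ0 w0=0 clk=0 w1=0
t12.Δ1 w0=0 clk=1 w1=0
t12.Δ2 w0=0 clk=1 w1=1
t12.Δ3 w0=1 clk=1 w1=1
t13.Δ0 w0=1 clk=1 w1=1
t13.Δ1 w0=1 clk=0 w1=1
t14.Δ0 w0=1 clk=0 w1=1
t14.Δ1 w0=1 clk=1 w1=1
t14.Δ2 w0=1 clk=1 w1=0
t14.Δ3 w0=0 clk=1 w1=0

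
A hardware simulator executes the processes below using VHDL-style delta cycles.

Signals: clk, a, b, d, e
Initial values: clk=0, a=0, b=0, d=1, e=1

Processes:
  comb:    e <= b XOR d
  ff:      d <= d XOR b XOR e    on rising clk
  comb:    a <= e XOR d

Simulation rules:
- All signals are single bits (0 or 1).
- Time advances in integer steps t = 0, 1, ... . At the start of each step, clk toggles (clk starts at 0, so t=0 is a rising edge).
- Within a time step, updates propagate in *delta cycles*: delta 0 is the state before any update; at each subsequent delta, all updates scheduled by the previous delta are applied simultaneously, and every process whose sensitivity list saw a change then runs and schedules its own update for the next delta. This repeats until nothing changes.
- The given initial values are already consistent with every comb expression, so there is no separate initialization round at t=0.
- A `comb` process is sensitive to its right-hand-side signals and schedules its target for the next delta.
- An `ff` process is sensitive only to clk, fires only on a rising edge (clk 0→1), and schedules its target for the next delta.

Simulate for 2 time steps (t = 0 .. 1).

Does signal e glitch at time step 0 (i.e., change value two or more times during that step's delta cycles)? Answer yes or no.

no

t0.Δ0 b=0 d=1 clk=0 e=1 a=0
t0.Δ1 b=0 d=1 clk=1 e=1 a=0
t0.Δ2 b=0 d=0 clk=1 e=1 a=0
t0.Δ3 b=0 d=0 clk=1 e=0 a=1
t0.Δ4 b=0 d=0 clk=1 e=0 a=0
t1.Δ0 b=0 d=0 clk=1 e=0 a=0
t1.Δ1 b=0 d=0 clk=0 e=0 a=0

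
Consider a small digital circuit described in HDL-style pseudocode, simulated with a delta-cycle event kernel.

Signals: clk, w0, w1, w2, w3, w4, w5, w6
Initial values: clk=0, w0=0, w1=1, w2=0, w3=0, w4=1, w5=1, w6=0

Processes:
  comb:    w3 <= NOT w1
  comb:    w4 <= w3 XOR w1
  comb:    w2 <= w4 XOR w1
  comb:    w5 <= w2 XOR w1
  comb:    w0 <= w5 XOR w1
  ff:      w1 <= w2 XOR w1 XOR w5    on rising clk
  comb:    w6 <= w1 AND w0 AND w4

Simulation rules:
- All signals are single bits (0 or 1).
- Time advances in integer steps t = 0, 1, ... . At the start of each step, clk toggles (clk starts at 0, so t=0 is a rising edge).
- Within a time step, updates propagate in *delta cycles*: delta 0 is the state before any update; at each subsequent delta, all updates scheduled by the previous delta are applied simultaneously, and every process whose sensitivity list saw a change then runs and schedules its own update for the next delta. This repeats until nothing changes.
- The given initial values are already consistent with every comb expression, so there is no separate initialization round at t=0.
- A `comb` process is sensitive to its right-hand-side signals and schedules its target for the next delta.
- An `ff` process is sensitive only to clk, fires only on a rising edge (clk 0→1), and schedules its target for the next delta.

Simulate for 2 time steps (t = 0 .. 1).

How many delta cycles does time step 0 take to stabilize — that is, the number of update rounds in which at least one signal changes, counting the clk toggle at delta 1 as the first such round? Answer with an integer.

t=0 Δ0: w4=1 w6=0 clk=0 w3=0 w0=0 w2=0 w5=1 w1=1
  Δ1: clk:0→1
  Δ2: w1:1→0
  Δ3: w4:1→0, w3:0→1, w0:0→1, w2:0→1, w5:1→0
  Δ4: w4:0→1, w0:1→0, w2:1→0, w5:0→1
  Δ5: w0:0→1, w2:0→1, w5:1→0
  Δ6: w0:1→0, w5:0→1
  Δ7: w0:0→1
  (7Δ to stable)
t=1 Δ0: w4=1 w6=0 clk=1 w3=1 w0=1 w2=1 w5=1 w1=0
  Δ1: clk:1→0
  (1Δ to stable)

7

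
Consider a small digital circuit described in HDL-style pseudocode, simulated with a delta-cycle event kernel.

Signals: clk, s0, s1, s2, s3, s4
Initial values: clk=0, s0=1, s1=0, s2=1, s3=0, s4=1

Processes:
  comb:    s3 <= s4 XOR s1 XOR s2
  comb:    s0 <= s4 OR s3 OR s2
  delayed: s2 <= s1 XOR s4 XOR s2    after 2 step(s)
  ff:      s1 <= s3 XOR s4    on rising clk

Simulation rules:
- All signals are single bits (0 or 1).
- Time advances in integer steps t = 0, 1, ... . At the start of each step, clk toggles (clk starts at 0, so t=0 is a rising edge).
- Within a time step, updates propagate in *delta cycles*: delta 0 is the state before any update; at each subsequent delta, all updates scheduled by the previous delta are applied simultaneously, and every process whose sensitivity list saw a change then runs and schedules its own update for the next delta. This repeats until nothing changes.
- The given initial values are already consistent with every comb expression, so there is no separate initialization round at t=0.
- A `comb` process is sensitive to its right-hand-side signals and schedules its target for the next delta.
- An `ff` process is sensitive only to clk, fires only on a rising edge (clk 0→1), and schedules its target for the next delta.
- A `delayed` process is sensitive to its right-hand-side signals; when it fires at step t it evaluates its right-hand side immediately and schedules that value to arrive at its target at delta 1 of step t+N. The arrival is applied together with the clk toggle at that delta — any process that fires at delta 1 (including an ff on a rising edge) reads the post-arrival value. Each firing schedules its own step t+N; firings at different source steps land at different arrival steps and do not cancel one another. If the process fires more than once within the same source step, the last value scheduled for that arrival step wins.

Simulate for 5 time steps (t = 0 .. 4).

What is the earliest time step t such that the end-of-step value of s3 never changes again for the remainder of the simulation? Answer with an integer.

[bits: clk,s1,s4,s2,s0,s3]
t=0: Δ0=001110 Δ1=101110 Δ2=111110 Δ3=111111 | 3Δ
t=1: Δ0=111111 Δ1=011111 | 1Δ
t=2: Δ0=011111 Δ1=111111 Δ2=101111 Δ3=101110 | 3Δ
t=3: Δ0=101110 Δ1=001110 | 1Δ
t=4: Δ0=001110 Δ1=101010 Δ2=111011 Δ3=111010 | 3Δ

2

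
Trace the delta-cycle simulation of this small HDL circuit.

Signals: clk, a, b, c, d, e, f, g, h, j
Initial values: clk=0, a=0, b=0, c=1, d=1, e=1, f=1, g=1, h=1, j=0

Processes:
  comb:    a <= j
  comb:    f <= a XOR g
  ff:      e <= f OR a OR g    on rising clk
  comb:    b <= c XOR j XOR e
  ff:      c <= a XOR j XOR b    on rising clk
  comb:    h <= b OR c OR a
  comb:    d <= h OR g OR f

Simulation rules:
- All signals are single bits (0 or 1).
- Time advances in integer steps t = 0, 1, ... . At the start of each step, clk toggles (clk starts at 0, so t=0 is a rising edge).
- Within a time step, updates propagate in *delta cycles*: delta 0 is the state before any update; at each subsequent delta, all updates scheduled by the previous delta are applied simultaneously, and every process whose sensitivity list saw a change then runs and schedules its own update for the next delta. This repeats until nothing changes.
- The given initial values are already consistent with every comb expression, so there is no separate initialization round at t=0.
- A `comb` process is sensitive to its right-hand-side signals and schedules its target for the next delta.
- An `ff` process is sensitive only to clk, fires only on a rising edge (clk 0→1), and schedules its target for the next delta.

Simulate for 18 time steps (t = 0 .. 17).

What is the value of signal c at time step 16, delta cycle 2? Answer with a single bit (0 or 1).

[bits: j,g,f,e,a,b,clk,d,c,h]
t=0: Δ0=0111000111 Δ1=0111001111 Δ2=0111001101 Δ3=0111011100 Δ4=0111011101 | 4Δ
t=1: Δ0=0111011101 Δ1=0111010101 | 1Δ
t=2: Δ0=0111010101 Δ1=0111011101 Δ2=0111011111 Δ3=0111001111 | 3Δ
t=3: Δ0=0111001111 Δ1=0111000111 | 1Δ
t=4: Δ0=0111000111 Δ1=0111001111 Δ2=0111001101 Δ3=0111011100 Δ4=0111011101 | 4Δ
t=5: Δ0=0111011101 Δ1=0111010101 | 1Δ
t=6: Δ0=0111010101 Δ1=0111011101 Δ2=0111011111 Δ3=0111001111 | 3Δ
t=7: Δ0=0111001111 Δ1=0111000111 | 1Δ
t=8: Δ0=0111000111 Δ1=0111001111 Δ2=0111001101 Δ3=0111011100 Δ4=0111011101 | 4Δ
t=9: Δ0=0111011101 Δ1=0111010101 | 1Δ
t=10: Δ0=0111010101 Δ1=0111011101 Δ2=0111011111 Δ3=0111001111 | 3Δ
t=11: Δ0=0111001111 Δ1=0111000111 | 1Δ
t=12: Δ0=0111000111 Δ1=0111001111 Δ2=0111001101 Δ3=0111011100 Δ4=0111011101 | 4Δ
t=13: Δ0=0111011101 Δ1=0111010101 | 1Δ
t=14: Δ0=0111010101 Δ1=0111011101 Δ2=0111011111 Δ3=0111001111 | 3Δ
t=15: Δ0=0111001111 Δ1=0111000111 | 1Δ
t=16: Δ0=0111000111 Δ1=0111001111 Δ2=0111001101 Δ3=0111011100 Δ4=0111011101 | 4Δ
t=17: Δ0=0111011101 Δ1=0111010101 | 1Δ

0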